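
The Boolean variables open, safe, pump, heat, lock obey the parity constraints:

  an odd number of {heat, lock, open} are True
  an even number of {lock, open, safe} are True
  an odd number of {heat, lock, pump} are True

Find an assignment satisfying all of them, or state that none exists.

open=T, safe=F, pump=T, heat=T, lock=T

{heat, lock, open}: 3 true → odd ✓
{lock, open, safe}: 2 true → even ✓
{heat, lock, pump}: 3 true → odd ✓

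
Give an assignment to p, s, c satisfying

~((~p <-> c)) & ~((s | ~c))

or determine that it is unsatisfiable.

p = True, s = False, c = True

  ~((~p <-> c)) = True
    ~p <-> c = False
      ~p = False
  ~((s | ~c)) = True
    s | ~c = False
      ~c = False
Both conjuncts True, so the formula holds.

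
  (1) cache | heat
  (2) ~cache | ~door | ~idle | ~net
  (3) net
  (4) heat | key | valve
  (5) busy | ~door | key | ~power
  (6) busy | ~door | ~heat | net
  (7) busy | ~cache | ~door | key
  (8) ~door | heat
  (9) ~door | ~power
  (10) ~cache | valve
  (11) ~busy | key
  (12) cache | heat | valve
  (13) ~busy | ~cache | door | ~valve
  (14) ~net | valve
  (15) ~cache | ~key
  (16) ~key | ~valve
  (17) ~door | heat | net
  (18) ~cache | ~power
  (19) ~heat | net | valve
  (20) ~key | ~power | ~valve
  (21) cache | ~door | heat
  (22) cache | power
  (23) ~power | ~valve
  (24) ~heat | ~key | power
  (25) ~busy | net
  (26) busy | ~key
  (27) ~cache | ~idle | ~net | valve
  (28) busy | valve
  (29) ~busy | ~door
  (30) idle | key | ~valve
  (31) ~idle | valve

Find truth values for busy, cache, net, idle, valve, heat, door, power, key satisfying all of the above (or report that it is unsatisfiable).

busy = False, cache = True, net = True, idle = True, valve = True, heat = False, door = False, power = False, key = False

Unit clause (net) forces net = True.
In (~net | valve) only valve is left, so valve = True.
In (~key | ~valve) only ~key is left, so key = False.
In (~power | ~valve) only ~power is left, so power = False.
In (idle | key | ~valve) only idle is left, so idle = True.
In (~busy | key) only ~busy is left, so busy = False.
In (cache | power) only cache is left, so cache = True.
In (~cache | ~door | ~idle | ~net) only ~door is left, so door = False.
Set heat = False.
All clauses satisfied.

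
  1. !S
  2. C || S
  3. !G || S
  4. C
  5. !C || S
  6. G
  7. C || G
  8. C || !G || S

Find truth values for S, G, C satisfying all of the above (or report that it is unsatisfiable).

The formula is unsatisfiable.

Case S = True:
  Clause (!S) is falsified — contradiction.
Case S = False:
  (C || S) forces C = True.
  Clause (!C || S) is falsified — contradiction.
Both cases fail, so the formula is unsatisfiable.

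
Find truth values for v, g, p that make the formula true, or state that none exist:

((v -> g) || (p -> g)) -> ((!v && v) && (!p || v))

v=T; g=F; p=T

  ((v -> g) || (p -> g)) -> ((!v && v) && (!p || v)) = True
    (v -> g) || (p -> g) = False
      v -> g = False
      p -> g = False
    (!v && v) && (!p || v) = False
      !v && v = False
        !v = False
      !p || v = True
        !p = False
The formula evaluates to True.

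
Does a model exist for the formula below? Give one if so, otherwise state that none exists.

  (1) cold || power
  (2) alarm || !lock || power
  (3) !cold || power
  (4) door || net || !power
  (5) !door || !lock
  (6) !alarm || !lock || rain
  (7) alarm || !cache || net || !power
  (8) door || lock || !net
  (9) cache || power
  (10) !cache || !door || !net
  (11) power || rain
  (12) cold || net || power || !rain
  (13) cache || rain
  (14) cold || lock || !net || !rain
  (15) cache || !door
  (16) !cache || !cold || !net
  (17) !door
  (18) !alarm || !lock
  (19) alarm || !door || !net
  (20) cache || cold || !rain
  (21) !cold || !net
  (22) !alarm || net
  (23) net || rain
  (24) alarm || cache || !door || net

Unit clause (!door) forces door = False.
Try cold = True:
  (!cold || power) forces power = True.
  (door || net || !power) forces net = True.
  clause (!cold || !net) is falsified — backtrack.
So cold = False.
  then (cold || power) forces power = True.
  then (door || net || !power) forces net = True.
  then (door || lock || !net) forces lock = True.
  then (!alarm || !lock) forces alarm = False.
Set rain = True.
  then (cache || cold || !rain) forces cache = True.
All clauses satisfied.

cold = False; net = True; lock = True; door = False; power = True; rain = True; alarm = False; cache = True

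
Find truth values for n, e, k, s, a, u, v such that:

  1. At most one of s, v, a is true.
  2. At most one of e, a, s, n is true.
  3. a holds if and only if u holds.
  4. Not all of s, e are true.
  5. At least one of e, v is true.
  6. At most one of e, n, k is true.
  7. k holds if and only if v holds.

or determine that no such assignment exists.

n = False, e = False, k = True, s = False, a = False, u = False, v = True

  (1) {s, v, a}: 1 true — at most one ✓
  (2) {e, a, s, n}: 0 true — at most one ✓
  (3) a=F, u=F — same ✓
  (4) {s, e}: 0/2 true — not all ✓
  (5) {e, v}: 1 true — at least one ✓
  (6) {e, n, k}: 1 true — at most one ✓
  (7) k=T, v=T — same ✓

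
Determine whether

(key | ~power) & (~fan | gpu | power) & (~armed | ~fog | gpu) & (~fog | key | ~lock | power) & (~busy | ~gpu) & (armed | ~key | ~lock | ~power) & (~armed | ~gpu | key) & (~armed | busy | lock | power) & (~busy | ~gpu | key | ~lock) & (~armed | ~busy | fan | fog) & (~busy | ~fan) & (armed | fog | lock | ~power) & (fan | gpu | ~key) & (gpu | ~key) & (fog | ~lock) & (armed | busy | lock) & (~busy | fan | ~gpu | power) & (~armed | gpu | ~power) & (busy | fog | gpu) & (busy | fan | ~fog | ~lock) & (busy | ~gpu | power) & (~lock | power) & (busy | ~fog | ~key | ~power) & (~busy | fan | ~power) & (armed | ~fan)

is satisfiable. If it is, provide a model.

key: True, lock: False, busy: False, fan: True, gpu: True, armed: True, fog: False, power: True

Set key = True.
  then (gpu | ~key) forces gpu = True.
  then (~busy | ~gpu) forces busy = False.
  then (busy | ~gpu | power) forces power = True.
  then (busy | ~fog | ~key | ~power) forces fog = False.
  then (fog | ~lock) forces lock = False.
  then (armed | busy | lock) forces armed = True.
Set fan = True.
All clauses satisfied.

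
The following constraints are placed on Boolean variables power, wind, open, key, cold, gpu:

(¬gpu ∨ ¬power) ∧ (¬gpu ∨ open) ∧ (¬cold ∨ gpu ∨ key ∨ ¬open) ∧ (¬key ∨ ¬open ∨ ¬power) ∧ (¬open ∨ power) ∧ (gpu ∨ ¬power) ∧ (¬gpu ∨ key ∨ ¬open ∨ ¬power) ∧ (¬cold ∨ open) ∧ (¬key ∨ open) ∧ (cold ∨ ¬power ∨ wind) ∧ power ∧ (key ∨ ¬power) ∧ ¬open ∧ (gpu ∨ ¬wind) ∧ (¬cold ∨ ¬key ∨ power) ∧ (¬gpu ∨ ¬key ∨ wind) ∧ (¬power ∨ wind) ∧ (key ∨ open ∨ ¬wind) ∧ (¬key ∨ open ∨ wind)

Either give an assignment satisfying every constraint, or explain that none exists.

Case power = True:
  (¬gpu ∨ ¬power) forces gpu = False.
  Clause (gpu ∨ ¬power) is falsified — contradiction.
Case power = False:
  Clause (power) is falsified — contradiction.
Both cases fail, so the formula is unsatisfiable.

The formula is unsatisfiable.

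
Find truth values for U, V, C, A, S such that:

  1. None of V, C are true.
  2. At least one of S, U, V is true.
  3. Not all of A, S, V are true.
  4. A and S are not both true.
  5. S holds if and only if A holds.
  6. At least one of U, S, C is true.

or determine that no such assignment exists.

U = True, V = False, C = False, A = False, S = False

  (1) {V, C}: 0 true — none ✓
  (2) {S, U, V}: 1 true — at least one ✓
  (3) {A, S, V}: 0/3 true — not all ✓
  (4) A=F, S=F — not both ✓
  (5) S=F, A=F — same ✓
  (6) {U, S, C}: 1 true — at least one ✓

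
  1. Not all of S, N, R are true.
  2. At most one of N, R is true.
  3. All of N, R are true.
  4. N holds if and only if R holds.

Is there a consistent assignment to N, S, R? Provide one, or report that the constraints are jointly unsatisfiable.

UNSATISFIABLE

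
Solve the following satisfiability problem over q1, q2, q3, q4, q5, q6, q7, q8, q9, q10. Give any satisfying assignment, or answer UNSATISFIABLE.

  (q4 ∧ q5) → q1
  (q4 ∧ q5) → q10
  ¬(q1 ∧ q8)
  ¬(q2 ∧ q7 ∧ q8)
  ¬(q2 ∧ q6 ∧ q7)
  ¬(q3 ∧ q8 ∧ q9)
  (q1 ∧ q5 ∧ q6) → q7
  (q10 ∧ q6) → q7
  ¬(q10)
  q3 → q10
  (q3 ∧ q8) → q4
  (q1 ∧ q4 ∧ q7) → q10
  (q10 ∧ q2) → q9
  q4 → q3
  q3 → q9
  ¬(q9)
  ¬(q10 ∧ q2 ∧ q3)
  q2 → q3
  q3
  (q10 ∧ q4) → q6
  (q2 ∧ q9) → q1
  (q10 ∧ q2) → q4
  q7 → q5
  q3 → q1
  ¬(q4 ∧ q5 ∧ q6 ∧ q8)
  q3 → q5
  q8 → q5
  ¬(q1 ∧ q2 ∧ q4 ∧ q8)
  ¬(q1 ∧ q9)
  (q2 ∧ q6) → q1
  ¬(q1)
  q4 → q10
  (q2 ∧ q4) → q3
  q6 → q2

Case q3 = True:
  (¬q3 ∨ q9) forces q9 = True.
  Clause (¬q9) is falsified — contradiction.
Case q3 = False:
  Clause (q3) is falsified — contradiction.
Both cases fail, so the formula is unsatisfiable.

The formula is unsatisfiable.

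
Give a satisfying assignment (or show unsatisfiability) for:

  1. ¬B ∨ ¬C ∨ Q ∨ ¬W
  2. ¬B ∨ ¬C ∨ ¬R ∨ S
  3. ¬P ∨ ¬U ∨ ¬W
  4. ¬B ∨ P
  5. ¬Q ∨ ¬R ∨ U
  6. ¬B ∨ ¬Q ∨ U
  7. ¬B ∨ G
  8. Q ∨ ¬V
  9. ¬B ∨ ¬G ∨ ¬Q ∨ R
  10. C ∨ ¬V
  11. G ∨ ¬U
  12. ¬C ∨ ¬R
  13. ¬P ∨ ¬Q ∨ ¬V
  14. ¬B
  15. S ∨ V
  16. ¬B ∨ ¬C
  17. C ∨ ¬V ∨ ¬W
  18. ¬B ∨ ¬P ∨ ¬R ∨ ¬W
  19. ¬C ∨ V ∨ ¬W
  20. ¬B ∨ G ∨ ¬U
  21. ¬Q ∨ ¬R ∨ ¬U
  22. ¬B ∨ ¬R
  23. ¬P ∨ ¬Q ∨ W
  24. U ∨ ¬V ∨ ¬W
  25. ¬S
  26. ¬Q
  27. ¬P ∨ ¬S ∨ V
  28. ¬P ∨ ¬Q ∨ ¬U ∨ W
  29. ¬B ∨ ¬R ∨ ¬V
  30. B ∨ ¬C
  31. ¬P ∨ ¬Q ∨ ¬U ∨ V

Unsatisfiable

Case S = True:
  Clause (¬S) is falsified — contradiction.
Case S = False:
  (¬B) forces B = False.
  (S ∨ V) forces V = True.
  (Q ∨ ¬V) forces Q = True.
  Clause (¬Q) is falsified — contradiction.
Both cases fail, so the formula is unsatisfiable.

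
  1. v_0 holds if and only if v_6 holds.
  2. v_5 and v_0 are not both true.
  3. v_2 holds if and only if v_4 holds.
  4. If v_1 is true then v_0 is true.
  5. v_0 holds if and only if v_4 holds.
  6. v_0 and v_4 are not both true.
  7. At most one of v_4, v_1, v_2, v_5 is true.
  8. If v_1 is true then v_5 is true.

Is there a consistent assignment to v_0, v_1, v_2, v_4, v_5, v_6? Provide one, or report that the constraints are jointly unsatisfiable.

v_0 = False, v_1 = False, v_2 = False, v_4 = False, v_5 = True, v_6 = False

  (1) v_0=F, v_6=F — same ✓
  (2) v_5=T, v_0=F — not both ✓
  (3) v_2=F, v_4=F — same ✓
  (4) v_1=F ⇒ v_0: vacuous ✓
  (5) v_0=F, v_4=F — same ✓
  (6) v_0=F, v_4=F — not both ✓
  (7) {v_4, v_1, v_2, v_5}: 1 true — at most one ✓
  (8) v_1=F ⇒ v_5: vacuous ✓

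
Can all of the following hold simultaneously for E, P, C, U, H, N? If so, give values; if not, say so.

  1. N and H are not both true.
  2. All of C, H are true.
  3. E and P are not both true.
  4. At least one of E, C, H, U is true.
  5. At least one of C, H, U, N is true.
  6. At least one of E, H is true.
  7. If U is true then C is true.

E: False, P: False, C: True, U: True, H: True, N: False

  (1) N=F, H=T — not both ✓
  (2) {C, H}: all 2 true ✓
  (3) E=F, P=F — not both ✓
  (4) {E, C, H, U}: 3 true — at least one ✓
  (5) {C, H, U, N}: 3 true — at least one ✓
  (6) {E, H}: 1 true — at least one ✓
  (7) U=T ⇒ C: T ✓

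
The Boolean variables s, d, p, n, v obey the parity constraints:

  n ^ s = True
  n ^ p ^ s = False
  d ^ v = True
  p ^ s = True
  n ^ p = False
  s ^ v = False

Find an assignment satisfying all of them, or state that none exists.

s: False, d: True, p: True, n: True, v: False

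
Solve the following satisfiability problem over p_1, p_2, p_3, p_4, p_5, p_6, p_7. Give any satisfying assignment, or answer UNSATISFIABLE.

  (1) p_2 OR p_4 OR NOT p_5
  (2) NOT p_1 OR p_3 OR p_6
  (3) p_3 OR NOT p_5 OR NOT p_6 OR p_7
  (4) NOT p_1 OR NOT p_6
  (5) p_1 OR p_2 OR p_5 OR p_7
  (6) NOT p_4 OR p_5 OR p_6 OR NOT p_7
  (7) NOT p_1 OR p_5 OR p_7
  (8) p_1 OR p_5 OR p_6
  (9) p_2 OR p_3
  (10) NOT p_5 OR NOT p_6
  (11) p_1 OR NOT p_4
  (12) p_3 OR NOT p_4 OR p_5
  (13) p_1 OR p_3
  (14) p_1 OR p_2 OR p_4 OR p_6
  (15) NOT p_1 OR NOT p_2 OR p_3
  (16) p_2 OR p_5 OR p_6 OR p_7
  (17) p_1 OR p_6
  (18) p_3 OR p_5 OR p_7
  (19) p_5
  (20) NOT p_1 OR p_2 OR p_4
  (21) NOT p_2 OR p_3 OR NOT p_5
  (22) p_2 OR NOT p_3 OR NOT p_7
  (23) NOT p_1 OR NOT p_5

Unsatisfiable

Case p_5 = True:
  (NOT p_5 OR NOT p_6) forces p_6 = False.
  (p_1 OR p_6) forces p_1 = True.
  Clause (NOT p_1 OR NOT p_5) is falsified — contradiction.
Case p_5 = False:
  Clause (p_5) is falsified — contradiction.
Both cases fail, so the formula is unsatisfiable.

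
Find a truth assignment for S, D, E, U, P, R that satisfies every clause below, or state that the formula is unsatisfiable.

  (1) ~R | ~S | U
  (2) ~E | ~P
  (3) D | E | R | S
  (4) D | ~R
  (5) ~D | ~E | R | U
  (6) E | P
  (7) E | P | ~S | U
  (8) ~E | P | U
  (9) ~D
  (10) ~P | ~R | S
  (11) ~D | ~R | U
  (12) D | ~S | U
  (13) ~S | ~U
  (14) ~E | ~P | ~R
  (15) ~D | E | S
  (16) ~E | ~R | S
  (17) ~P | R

Unit clause (~D) forces D = False.
In (D | ~R) only ~R is left, so R = False.
In (~P | R) only ~P is left, so P = False.
In (E | P) only E is left, so E = True.
In (~E | P | U) only U is left, so U = True.
In (~S | ~U) only ~S is left, so S = False.
All clauses satisfied.

S = False, D = False, E = True, U = True, P = False, R = False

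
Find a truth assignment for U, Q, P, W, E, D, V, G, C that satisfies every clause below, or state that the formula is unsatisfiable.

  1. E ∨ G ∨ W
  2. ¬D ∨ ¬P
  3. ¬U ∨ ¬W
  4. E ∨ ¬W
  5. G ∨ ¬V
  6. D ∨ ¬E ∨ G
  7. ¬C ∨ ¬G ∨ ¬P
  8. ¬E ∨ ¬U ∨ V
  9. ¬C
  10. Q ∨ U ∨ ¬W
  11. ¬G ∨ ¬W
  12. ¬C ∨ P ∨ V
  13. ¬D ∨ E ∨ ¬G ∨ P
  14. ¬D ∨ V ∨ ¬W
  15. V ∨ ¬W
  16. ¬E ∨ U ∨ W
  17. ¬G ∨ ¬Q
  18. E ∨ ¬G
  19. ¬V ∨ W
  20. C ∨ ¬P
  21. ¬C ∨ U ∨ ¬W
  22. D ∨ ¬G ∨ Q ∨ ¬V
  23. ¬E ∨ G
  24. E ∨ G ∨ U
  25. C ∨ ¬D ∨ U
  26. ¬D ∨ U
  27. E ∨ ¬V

Unsatisfiable — no assignment works.

Case E = True:
  (¬C) forces C = False.
  (C ∨ ¬P) forces P = False.
  (¬E ∨ G) forces G = True.
  (¬G ∨ ¬W) forces W = False.
  (¬E ∨ U ∨ W) forces U = True.
  (¬E ∨ ¬U ∨ V) forces V = True.
  Clause (¬V ∨ W) is falsified — contradiction.
Case E = False:
  (E ∨ ¬W) forces W = False.
  (E ∨ G ∨ W) forces G = True.
  Clause (E ∨ ¬G) is falsified — contradiction.
Both cases fail, so the formula is unsatisfiable.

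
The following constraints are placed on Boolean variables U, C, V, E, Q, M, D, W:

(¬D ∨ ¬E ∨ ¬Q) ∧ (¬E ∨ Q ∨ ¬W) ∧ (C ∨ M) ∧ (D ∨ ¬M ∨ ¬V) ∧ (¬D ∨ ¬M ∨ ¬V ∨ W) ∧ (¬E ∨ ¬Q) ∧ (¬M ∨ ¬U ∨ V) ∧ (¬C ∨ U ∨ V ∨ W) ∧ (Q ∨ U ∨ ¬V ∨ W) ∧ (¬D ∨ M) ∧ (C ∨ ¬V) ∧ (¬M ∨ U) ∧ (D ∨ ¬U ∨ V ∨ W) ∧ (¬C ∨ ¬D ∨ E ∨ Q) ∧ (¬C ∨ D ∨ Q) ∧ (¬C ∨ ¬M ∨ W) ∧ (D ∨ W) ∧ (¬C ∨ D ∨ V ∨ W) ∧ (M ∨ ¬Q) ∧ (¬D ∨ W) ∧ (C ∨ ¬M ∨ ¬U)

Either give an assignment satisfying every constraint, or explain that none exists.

U=T, C=T, V=T, E=F, Q=T, M=T, D=T, W=T

Try U = False:
  (¬M ∨ U) forces M = False.
  (C ∨ M) forces C = True.
  (¬D ∨ M) forces D = False.
  (¬C ∨ D ∨ Q) forces Q = True.
  clause (M ∨ ¬Q) is falsified — backtrack.
So U = True.
Set C = True.
Set V = True.
Try E = True:
  (¬E ∨ ¬Q) forces Q = False.
  (¬E ∨ Q ∨ ¬W) forces W = False.
  (¬C ∨ D ∨ Q) forces D = True.
  clause (¬D ∨ W) is falsified — backtrack.
So E = False.
Try Q = False:
  (¬C ∨ ¬D ∨ E ∨ Q) forces D = False.
  clause (¬C ∨ D ∨ Q) is falsified — backtrack.
So Q = True.
  then (M ∨ ¬Q) forces M = True.
  then (D ∨ ¬M ∨ ¬V) forces D = True.
  then (¬D ∨ ¬M ∨ ¬V ∨ W) forces W = True.
All clauses satisfied.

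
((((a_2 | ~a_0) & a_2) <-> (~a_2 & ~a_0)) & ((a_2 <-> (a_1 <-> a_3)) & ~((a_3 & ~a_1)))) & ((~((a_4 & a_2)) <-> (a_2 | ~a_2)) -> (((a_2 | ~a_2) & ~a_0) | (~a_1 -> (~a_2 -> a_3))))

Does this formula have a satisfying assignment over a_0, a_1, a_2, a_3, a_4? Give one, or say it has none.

a_0: True, a_1: True, a_2: False, a_3: False, a_4: True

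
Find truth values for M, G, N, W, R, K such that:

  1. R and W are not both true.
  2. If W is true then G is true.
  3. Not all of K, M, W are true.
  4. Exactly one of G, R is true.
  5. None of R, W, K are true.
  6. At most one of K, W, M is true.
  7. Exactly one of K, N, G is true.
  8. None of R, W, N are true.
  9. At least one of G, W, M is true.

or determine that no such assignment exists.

M=T, G=T, N=F, W=F, R=F, K=F

  (1) R=F, W=F — not both ✓
  (2) W=F ⇒ G: vacuous ✓
  (3) {K, M, W}: 1/3 true — not all ✓
  (4) {G, R}: 1 true — exactly one ✓
  (5) {R, W, K}: 0 true — none ✓
  (6) {K, W, M}: 1 true — at most one ✓
  (7) {K, N, G}: 1 true — exactly one ✓
  (8) {R, W, N}: 0 true — none ✓
  (9) {G, W, M}: 2 true — at least one ✓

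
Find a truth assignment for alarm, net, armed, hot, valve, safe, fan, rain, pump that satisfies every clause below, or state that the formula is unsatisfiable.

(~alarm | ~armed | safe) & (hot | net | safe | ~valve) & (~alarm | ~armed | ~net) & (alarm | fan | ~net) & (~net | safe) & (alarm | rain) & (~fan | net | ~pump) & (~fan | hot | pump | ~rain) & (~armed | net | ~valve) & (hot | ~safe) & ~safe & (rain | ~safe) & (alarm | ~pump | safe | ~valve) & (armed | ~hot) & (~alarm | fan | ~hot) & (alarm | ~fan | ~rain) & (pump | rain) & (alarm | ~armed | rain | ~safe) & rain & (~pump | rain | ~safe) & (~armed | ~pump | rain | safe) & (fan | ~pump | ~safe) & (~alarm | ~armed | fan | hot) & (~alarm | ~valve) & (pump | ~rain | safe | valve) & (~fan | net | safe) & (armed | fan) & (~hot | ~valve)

Unit clause (~safe) forces safe = False.
Unit clause (rain) forces rain = True.
In (~net | safe) only ~net is left, so net = False.
In (~fan | net | safe) only ~fan is left, so fan = False.
In (armed | fan) only armed is left, so armed = True.
In (~alarm | ~armed | safe) only ~alarm is left, so alarm = False.
In (~armed | net | ~valve) only ~valve is left, so valve = False.
In (pump | ~rain | safe | valve) only pump is left, so pump = True.
Set hot = True.
All clauses satisfied.

alarm = False, net = False, armed = True, hot = True, valve = False, safe = False, fan = False, rain = True, pump = True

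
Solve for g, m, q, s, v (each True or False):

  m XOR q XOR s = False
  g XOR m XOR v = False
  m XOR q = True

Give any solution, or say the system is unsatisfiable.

g=F; m=F; q=T; s=T; v=F

m XOR q XOR s = F XOR T XOR T = False ✓
g XOR m XOR v = F XOR F XOR F = False ✓
m XOR q = F XOR T = True ✓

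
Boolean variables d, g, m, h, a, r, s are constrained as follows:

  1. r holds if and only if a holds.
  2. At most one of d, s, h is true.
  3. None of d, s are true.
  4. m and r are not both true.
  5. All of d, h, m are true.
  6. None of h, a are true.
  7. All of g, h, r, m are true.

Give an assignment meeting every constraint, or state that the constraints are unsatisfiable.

Case d = True:
  Constraint (3) is violated (d=T) — contradiction.
Case d = False:
  Constraint (5) is violated (d=F) — contradiction.
Both cases fail — unsatisfiable.

The formula is unsatisfiable.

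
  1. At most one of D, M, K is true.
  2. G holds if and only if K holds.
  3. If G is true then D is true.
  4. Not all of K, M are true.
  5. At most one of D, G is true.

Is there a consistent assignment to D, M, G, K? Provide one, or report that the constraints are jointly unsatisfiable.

D = True, M = False, G = False, K = False

  (1) {D, M, K}: 1 true — at most one ✓
  (2) G=F, K=F — same ✓
  (3) G=F ⇒ D: vacuous ✓
  (4) {K, M}: 0/2 true — not all ✓
  (5) {D, G}: 1 true — at most one ✓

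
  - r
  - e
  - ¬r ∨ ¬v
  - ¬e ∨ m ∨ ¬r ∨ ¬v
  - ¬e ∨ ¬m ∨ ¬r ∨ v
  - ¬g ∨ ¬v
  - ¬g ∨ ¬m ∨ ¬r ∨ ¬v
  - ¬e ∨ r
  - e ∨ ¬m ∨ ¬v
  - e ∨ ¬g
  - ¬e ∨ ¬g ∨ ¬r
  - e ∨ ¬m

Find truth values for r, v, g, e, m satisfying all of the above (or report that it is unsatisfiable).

Unit clause (r) forces r = True.
Unit clause (e) forces e = True.
In (¬r ∨ ¬v) only ¬v is left, so v = False.
In (¬e ∨ ¬m ∨ ¬r ∨ v) only ¬m is left, so m = False.
In (¬e ∨ ¬g ∨ ¬r) only ¬g is left, so g = False.
All clauses satisfied.

r=T; v=F; g=F; e=T; m=F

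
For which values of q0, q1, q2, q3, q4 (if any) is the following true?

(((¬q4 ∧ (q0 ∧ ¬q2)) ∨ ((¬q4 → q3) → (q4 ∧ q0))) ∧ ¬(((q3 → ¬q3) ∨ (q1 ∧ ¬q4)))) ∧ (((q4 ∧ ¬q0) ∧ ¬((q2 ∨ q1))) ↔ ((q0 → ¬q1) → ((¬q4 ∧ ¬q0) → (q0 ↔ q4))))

Unsatisfiable — no assignment works.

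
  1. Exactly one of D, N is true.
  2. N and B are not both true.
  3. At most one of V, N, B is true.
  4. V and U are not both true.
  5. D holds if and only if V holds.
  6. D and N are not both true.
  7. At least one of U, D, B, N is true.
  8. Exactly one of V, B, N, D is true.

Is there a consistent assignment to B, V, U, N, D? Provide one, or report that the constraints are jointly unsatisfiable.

B=F, V=F, U=T, N=T, D=F

  (1) {D, N}: 1 true — exactly one ✓
  (2) N=T, B=F — not both ✓
  (3) {V, N, B}: 1 true — at most one ✓
  (4) V=F, U=T — not both ✓
  (5) D=F, V=F — same ✓
  (6) D=F, N=T — not both ✓
  (7) {U, D, B, N}: 2 true — at least one ✓
  (8) {V, B, N, D}: 1 true — exactly one ✓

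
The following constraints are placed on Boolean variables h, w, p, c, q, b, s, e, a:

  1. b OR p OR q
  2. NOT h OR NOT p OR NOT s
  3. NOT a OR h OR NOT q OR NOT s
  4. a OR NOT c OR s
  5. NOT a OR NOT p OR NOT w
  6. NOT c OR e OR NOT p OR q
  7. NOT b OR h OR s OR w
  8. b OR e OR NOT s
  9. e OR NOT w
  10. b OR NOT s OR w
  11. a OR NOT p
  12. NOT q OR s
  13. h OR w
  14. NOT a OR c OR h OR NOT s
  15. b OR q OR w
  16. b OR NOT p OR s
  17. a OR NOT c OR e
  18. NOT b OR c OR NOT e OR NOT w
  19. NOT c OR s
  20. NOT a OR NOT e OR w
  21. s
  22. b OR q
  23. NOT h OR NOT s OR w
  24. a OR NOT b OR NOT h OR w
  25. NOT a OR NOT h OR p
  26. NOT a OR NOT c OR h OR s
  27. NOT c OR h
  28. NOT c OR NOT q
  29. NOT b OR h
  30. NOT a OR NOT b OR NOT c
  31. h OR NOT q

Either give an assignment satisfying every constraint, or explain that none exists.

Unit clause (s) forces s = True.
Set h = True.
  then (NOT h OR NOT p OR NOT s) forces p = False.
  then (NOT h OR NOT s OR w) forces w = True.
  then (NOT a OR NOT h OR p) forces a = False.
  then (e OR NOT w) forces e = True.
Set c = True.
  then (NOT c OR NOT q) forces q = False.
  then (b OR p OR q) forces b = True.
All clauses satisfied.

h = True; w = True; p = False; c = True; q = False; b = True; s = True; e = True; a = False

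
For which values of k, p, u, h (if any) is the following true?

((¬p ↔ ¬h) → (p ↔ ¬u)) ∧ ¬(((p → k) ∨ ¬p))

k: False, p: True, u: True, h: False

  (¬p ↔ ¬h) → (p ↔ ¬u) = True
    ¬p ↔ ¬h = False
      ¬p = False
      ¬h = True
    p ↔ ¬u = False
      ¬u = False
  ¬(((p → k) ∨ ¬p)) = True
    (p → k) ∨ ¬p = False
      p → k = False
      ¬p = False
Both conjuncts True, so the formula holds.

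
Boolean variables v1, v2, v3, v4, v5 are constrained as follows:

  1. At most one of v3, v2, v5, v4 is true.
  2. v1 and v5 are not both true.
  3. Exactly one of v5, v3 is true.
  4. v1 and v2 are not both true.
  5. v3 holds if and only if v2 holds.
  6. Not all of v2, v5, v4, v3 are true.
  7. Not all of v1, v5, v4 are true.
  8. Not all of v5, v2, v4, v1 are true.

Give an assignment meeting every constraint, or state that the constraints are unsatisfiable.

v1: False, v2: False, v3: False, v4: False, v5: True

  (1) {v3, v2, v5, v4}: 1 true — at most one ✓
  (2) v1=F, v5=T — not both ✓
  (3) {v5, v3}: 1 true — exactly one ✓
  (4) v1=F, v2=F — not both ✓
  (5) v3=F, v2=F — same ✓
  (6) {v2, v5, v4, v3}: 1/4 true — not all ✓
  (7) {v1, v5, v4}: 1/3 true — not all ✓
  (8) {v5, v2, v4, v1}: 1/4 true — not all ✓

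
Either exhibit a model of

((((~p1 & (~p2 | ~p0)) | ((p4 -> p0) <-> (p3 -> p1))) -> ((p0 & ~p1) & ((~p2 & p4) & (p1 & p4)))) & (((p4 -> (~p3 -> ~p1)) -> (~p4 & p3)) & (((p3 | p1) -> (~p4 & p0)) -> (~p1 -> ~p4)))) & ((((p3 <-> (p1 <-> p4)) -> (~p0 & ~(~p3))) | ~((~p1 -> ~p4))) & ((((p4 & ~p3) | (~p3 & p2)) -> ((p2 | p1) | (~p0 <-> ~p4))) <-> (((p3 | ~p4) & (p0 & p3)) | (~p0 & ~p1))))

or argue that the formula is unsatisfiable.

No satisfying assignment exists.

Case p1 = True: the formula simplifies to (~((p4 -> p0)) & ((p4 -> p3) -> (~p4 & p3))) & (((p3 <-> p4) -> (~p0 & ~(~p3))) & ((p3 | ~p4) & (p0 & p3))).
  p0 = True: the conjunct ~((p4 -> p0)) becomes ~((p4 -> True)) = False.
  p0 = False: the conjunct p0 is False.
Case p1 = False: the formula simplifies to (~(((~p2 | ~p0) | ((p4 -> p0) <-> ~p3))) & ((~p4 & p3) & ((p3 -> (~p4 & p0)) -> ~p4))) & ((((p3 <-> ~p4) -> (~p0 & ~(~p3))) | ~(~p4)) & ((((p4 & ~p3) | (~p3 & p2)) -> (p2 | (~p0 <-> ~p4))) <-> (((p3 | ~p4) & (p0 & p3)) | ~p0))).
  p3 = True: simplifies to (~(((~p2 | ~p0) | ~((p4 -> p0)))) & (~p4 & ((~p4 & p0) -> ~p4))) & (((~p4 -> ~p0) | ~(~p4)) & (p0 | ~p0)).
    p4 = True: the conjunct ~p4 is False.
    p4 = False: simplifies to ~((~p2 | ~p0)) & (~p0 & (p0 | ~p0)).
      p0 = True: the conjunct ~p0 is False.
      p0 = False: the conjunct ~((~p2 | ~p0)) becomes ~((~p2 | True)) = False.
  p3 = False: the conjunct p3 is False.
Both cases fail — unsatisfiable.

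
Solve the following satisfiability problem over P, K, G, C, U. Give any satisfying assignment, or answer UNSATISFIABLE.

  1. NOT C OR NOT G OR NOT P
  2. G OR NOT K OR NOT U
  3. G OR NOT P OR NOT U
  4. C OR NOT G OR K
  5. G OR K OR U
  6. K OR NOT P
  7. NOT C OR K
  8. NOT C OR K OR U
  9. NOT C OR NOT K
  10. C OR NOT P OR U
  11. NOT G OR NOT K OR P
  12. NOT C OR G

P = False, K = False, G = False, C = False, U = True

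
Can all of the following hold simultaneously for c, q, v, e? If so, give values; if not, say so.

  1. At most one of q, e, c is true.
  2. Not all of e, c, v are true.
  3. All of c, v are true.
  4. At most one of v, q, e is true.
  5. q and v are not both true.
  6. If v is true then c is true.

c = True; q = False; v = True; e = False

  (1) {q, e, c}: 1 true — at most one ✓
  (2) {e, c, v}: 2/3 true — not all ✓
  (3) {c, v}: all 2 true ✓
  (4) {v, q, e}: 1 true — at most one ✓
  (5) q=F, v=T — not both ✓
  (6) v=T ⇒ c: T ✓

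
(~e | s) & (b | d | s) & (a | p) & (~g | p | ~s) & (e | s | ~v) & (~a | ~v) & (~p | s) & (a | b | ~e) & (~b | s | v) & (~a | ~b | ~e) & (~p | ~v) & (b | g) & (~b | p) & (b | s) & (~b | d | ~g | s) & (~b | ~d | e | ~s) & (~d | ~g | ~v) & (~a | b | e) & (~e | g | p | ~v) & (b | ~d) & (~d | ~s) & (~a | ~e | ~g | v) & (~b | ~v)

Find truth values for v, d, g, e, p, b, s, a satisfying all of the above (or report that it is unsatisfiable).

Try v = True:
  (~a | ~v) forces a = False.
  (a | p) forces p = True.
  clause (~p | ~v) is falsified — backtrack.
So v = False.
Try d = True:
  (b | ~d) forces b = True.
  (~b | s | v) forces s = True.
  clause (~d | ~s) is falsified — backtrack.
So d = False.
Set g = False.
  then (b | g) forces b = True.
  then (~b | p) forces p = True.
  then (~p | s) forces s = True.
Set e = False.
Set a = True.
All clauses satisfied.

v=F; d=F; g=F; e=F; p=T; b=T; s=T; a=T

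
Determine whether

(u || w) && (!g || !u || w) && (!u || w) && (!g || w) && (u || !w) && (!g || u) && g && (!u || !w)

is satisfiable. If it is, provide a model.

Unsatisfiable

Case u = True:
  (!u || w) forces w = True.
  Clause (!u || !w) is falsified — contradiction.
Case u = False:
  (u || w) forces w = True.
  Clause (u || !w) is falsified — contradiction.
Both cases fail, so the formula is unsatisfiable.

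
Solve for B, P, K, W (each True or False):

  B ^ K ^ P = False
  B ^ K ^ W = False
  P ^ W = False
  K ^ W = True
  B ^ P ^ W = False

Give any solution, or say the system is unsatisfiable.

Adding constraints 1, 4, 5 mod 2: every variable appears an even number of times on the left, so the left side is 0.
But the right sides sum to 1 (mod 2). 0 ≠ 1 — the system is inconsistent.

UNSATISFIABLE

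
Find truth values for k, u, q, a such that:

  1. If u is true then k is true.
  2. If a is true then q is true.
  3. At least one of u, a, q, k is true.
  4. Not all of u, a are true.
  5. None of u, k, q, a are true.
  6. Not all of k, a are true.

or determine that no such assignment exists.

No satisfying assignment exists.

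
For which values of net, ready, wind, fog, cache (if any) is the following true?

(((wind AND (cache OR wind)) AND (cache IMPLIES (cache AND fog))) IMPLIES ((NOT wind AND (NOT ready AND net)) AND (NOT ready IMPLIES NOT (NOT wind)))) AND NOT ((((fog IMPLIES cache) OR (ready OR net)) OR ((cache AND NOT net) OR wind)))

net = False, ready = False, wind = False, fog = True, cache = False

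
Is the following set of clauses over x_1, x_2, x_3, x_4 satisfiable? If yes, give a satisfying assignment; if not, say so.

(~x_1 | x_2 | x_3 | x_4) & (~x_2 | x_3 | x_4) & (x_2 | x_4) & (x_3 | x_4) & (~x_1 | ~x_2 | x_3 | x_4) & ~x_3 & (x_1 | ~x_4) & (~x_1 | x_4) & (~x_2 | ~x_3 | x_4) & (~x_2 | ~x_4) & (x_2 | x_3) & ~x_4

Unsatisfiable

Case x_3 = True:
  Clause (~x_3) is falsified — contradiction.
Case x_3 = False:
  (x_3 | x_4) forces x_4 = True.
  Clause (~x_4) is falsified — contradiction.
Both cases fail, so the formula is unsatisfiable.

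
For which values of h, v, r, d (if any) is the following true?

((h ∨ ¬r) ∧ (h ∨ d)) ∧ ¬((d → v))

h = False; v = False; r = False; d = True

  (h ∨ ¬r) ∧ (h ∨ d) = True
    h ∨ ¬r = True
      ¬r = True
    h ∨ d = True
  ¬((d → v)) = True
    d → v = False
Both conjuncts True, so the formula holds.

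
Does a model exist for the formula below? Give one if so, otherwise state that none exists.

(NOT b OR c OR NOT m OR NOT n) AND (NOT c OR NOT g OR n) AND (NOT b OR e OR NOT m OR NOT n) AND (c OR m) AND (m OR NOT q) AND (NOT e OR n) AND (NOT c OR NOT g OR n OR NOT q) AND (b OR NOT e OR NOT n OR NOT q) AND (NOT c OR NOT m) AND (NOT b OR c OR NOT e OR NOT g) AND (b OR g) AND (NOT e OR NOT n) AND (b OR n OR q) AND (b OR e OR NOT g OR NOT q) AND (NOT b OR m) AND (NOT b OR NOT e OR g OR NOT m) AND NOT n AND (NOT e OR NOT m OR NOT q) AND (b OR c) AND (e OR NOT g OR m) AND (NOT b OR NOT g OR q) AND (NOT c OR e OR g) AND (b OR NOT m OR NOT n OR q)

b: True, m: True, n: False, e: False, g: False, q: True, c: False

Unit clause (NOT n) forces n = False.
In (NOT e OR n) only NOT e is left, so e = False.
Try b = False:
  (b OR g) forces g = True.
  (NOT c OR NOT g OR n) forces c = False.
  clause (b OR c) is falsified — backtrack.
So b = True.
  then (NOT b OR m) forces m = True.
  then (NOT c OR NOT m) forces c = False.
Set g = False.
Set q = True.
All clauses satisfied.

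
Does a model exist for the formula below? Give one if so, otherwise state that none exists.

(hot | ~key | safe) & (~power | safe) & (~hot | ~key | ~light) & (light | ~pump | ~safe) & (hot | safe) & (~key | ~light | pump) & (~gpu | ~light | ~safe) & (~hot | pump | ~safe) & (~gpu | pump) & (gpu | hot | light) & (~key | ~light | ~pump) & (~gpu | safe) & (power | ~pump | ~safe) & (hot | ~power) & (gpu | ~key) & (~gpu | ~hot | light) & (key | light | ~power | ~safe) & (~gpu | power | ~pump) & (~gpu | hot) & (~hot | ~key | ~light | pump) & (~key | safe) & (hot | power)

hot: True; pump: True; gpu: False; key: False; light: True; power: False; safe: False

Try hot = False:
  (hot | safe) forces safe = True.
  (hot | ~power) forces power = False.
  clause (hot | power) is falsified — backtrack.
So hot = True.
Set pump = True.
Set gpu = False.
  then (gpu | ~key) forces key = False.
Set light = True.
Set power = False.
  then (power | ~pump | ~safe) forces safe = False.
All clauses satisfied.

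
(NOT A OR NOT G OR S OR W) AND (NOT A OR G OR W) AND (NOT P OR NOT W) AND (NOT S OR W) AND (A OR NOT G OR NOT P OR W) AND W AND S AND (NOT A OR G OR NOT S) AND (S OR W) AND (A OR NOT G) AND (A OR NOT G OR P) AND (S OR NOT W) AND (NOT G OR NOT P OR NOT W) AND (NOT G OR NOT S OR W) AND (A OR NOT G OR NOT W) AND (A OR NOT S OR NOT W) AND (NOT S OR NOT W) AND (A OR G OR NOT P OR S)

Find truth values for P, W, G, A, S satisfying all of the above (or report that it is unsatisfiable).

Case S = True:
  (NOT S OR W) forces W = True.
  Clause (NOT S OR NOT W) is falsified — contradiction.
Case S = False:
  Clause (S) is falsified — contradiction.
Both cases fail, so the formula is unsatisfiable.

No satisfying assignment exists.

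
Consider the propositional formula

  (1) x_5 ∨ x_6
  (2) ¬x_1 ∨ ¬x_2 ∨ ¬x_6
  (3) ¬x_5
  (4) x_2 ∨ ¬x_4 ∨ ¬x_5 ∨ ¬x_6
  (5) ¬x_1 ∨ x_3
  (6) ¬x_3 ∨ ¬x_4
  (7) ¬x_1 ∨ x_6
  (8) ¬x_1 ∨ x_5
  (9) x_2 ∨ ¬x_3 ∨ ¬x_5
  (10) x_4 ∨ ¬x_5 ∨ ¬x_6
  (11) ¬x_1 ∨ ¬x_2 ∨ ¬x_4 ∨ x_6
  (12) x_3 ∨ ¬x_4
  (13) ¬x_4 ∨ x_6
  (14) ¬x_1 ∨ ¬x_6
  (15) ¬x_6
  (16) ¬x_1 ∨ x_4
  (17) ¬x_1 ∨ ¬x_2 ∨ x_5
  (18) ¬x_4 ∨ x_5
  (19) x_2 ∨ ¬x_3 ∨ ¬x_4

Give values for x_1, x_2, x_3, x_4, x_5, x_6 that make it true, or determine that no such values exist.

Case x_5 = True:
  Clause (¬x_5) is falsified — contradiction.
Case x_5 = False:
  (x_5 ∨ x_6) forces x_6 = True.
  Clause (¬x_6) is falsified — contradiction.
Both cases fail, so the formula is unsatisfiable.

Unsatisfiable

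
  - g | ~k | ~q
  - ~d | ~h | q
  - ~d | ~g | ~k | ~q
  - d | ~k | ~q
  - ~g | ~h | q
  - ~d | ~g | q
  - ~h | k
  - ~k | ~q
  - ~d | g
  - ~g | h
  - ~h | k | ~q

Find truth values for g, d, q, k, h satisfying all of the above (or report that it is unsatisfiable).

Try g = True:
  (~g | h) forces h = True.
  (~g | ~h | q) forces q = True.
  (~h | k) forces k = True.
  clause (~k | ~q) is falsified — backtrack.
So g = False.
  then (~d | g) forces d = False.
Set q = False.
Set k = False.
  then (~h | k) forces h = False.
All clauses satisfied.

g: False; d: False; q: False; k: False; h: False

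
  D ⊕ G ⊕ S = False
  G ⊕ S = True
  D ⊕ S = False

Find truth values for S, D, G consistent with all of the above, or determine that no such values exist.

S=T; D=T; G=F

D ⊕ G ⊕ S = T ⊕ F ⊕ T = False ✓
G ⊕ S = F ⊕ T = True ✓
D ⊕ S = T ⊕ T = False ✓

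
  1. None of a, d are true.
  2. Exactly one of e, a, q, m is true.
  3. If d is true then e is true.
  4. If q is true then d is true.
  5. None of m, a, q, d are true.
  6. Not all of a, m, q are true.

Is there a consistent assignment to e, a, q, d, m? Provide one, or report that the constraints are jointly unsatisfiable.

e=T; a=F; q=F; d=F; m=F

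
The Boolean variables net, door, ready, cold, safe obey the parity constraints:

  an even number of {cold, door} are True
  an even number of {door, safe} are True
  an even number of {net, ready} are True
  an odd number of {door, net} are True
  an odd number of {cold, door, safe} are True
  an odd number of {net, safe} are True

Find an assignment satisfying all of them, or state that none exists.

net = False, door = True, ready = False, cold = True, safe = True

{cold, door}: 2 true → even ✓
{door, safe}: 2 true → even ✓
{net, ready}: 0 true → even ✓
{door, net}: 1 true → odd ✓
{cold, door, safe}: 3 true → odd ✓
{net, safe}: 1 true → odd ✓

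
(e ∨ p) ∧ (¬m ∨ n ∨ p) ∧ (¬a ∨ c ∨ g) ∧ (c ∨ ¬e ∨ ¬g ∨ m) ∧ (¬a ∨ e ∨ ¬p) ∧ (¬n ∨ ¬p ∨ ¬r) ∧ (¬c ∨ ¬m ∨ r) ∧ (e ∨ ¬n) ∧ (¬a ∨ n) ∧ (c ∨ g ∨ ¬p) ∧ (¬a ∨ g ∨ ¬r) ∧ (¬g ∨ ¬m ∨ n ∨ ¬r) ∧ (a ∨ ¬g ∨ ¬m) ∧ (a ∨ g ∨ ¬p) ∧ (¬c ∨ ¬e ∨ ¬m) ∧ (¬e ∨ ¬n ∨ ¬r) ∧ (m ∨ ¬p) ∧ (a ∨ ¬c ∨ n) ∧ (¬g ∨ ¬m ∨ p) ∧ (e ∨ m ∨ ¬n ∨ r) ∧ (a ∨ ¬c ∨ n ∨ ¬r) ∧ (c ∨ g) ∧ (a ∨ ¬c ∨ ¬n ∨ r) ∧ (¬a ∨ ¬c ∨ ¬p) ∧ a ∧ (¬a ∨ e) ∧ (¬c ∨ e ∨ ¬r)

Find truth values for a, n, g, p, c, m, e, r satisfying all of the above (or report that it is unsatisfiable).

a = True, n = True, g = True, p = False, c = True, m = False, e = True, r = False

Unit clause (a) forces a = True.
In (¬a ∨ e) only e is left, so e = True.
In (¬a ∨ n) only n is left, so n = True.
In (¬e ∨ ¬n ∨ ¬r) only ¬r is left, so r = False.
Set g = True.
Set p = False.
  then (¬g ∨ ¬m ∨ p) forces m = False.
  then (c ∨ ¬e ∨ ¬g ∨ m) forces c = True.
All clauses satisfied.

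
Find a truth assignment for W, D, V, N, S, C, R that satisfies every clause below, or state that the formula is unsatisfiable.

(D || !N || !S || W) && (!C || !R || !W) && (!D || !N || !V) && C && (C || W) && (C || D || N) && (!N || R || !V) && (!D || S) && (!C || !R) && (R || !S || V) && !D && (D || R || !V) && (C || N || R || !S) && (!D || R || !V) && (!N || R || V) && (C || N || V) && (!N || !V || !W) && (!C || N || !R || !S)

W: True, D: False, V: False, N: False, S: False, C: True, R: False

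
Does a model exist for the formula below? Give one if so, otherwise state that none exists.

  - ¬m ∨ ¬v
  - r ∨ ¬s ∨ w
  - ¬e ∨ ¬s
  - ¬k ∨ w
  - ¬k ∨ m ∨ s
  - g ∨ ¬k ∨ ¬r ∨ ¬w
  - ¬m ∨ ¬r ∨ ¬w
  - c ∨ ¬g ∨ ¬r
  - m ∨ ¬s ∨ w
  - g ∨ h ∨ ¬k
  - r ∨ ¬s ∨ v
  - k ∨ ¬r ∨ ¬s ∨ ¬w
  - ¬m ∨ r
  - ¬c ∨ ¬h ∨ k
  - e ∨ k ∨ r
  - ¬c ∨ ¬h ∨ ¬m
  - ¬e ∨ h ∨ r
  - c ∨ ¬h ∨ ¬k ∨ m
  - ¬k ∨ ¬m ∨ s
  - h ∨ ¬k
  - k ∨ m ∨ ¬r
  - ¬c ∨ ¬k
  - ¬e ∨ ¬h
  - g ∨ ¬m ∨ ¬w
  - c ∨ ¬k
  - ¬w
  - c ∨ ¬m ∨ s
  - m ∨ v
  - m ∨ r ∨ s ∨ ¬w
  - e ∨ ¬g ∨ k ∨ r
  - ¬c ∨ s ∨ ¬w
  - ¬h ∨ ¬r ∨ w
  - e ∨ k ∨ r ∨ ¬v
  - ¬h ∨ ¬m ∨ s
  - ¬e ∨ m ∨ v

v = False, r = True, c = False, w = False, g = False, k = False, h = False, m = True, s = True, e = False

Unit clause (¬w) forces w = False.
In (¬k ∨ w) only ¬k is left, so k = False.
Set v = False.
  then (m ∨ v) forces m = True.
  then (¬m ∨ r) forces r = True.
  then (¬h ∨ ¬r ∨ w) forces h = False.
Set c = False.
  then (c ∨ ¬g ∨ ¬r) forces g = False.
  then (c ∨ ¬m ∨ s) forces s = True.
  then (¬e ∨ ¬s) forces e = False.
All clauses satisfied.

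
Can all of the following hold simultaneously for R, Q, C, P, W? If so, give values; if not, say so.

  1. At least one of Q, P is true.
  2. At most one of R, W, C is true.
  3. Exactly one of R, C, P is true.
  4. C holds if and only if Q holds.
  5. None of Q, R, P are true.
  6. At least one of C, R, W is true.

No satisfying assignment exists.

Case Q = True:
  Constraint (5) is violated (Q=T) — contradiction.
Case Q = False:
  (1) with Q=F forces P = True.
  Constraint (5) is violated (P=T) — contradiction.
Both cases fail — unsatisfiable.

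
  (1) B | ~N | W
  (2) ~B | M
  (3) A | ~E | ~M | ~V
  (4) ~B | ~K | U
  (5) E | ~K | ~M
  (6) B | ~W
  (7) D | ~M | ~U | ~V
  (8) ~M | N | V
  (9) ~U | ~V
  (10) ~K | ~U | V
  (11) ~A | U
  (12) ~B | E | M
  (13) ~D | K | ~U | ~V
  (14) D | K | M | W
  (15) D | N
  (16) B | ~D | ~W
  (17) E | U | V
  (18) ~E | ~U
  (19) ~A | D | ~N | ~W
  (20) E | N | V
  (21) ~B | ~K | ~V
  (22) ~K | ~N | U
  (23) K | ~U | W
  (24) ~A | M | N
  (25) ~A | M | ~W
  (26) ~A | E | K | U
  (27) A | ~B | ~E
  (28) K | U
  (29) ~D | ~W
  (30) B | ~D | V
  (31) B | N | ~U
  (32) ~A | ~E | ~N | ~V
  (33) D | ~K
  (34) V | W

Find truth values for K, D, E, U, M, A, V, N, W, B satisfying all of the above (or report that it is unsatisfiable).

Set K = True.
  then (D | ~K) forces D = True.
  then (~D | ~W) forces W = False.
  then (V | W) forces V = True.
  then (~U | ~V) forces U = False.
  then (~A | U) forces A = False.
  then (~B | ~K | ~V) forces B = False.
  then (~K | ~N | U) forces N = False.
Set E = True.
  then (A | ~E | ~M | ~V) forces M = False.
All clauses satisfied.

K = True, D = True, E = True, U = False, M = False, A = False, V = True, N = False, W = False, B = False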